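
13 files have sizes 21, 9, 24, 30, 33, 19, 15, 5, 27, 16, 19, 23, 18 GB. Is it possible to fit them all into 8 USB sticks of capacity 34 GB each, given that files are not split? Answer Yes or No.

No

Total = 259 GB; ⌈259/34⌉ = 8.
9 files each exceed half the capacity and cannot share a USB stick, forcing at least 9 USB sticks.
At least 9 USB sticks are required, but only 8 are allowed.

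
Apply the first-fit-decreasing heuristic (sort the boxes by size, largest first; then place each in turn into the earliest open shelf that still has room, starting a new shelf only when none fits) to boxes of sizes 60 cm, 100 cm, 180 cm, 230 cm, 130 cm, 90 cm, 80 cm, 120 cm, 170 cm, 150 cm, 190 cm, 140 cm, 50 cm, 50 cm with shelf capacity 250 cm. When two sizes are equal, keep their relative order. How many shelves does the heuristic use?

Sorted descending: 230, 190, 180, 170, 150, 140, 130, 120, 100, 90, 80, 60, 50, 50.
  230 → shelf 1 (new)  [load 230/250]
  190 → shelf 2 (new)  [load 190/250]
  180 → shelf 3 (new)  [load 180/250]
  170 → shelf 4 (new)  [load 170/250]
  150 → shelf 5 (new)  [load 150/250]
  140 → shelf 6 (new)  [load 140/250]
  130 → shelf 7 (new)  [load 130/250]
  120 → shelf 7  [load 250/250]
  100 → shelf 5  [load 250/250]
  90 → shelf 6  [load 230/250]
  80 → shelf 4  [load 250/250]
  60 → shelf 2  [load 250/250]
  50 → shelf 3  [load 230/250]
  50 → shelf 8 (new)  [load 50/250]
8 shelves opened.

8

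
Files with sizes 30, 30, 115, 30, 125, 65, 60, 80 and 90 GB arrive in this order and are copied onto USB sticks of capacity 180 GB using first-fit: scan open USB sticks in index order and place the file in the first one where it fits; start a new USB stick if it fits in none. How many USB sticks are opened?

  30 → USB stick 1 (new)  [load 30/180]
  30 → USB stick 1  [load 60/180]
  115 → USB stick 1  [load 175/180]
  30 → USB stick 2 (new)  [load 30/180]
  125 → USB stick 2  [load 155/180]
  65 → USB stick 3 (new)  [load 65/180]
  60 → USB stick 3  [load 125/180]
  80 → USB stick 4 (new)  [load 80/180]
  90 → USB stick 4  [load 170/180]
4 USB sticks opened.

4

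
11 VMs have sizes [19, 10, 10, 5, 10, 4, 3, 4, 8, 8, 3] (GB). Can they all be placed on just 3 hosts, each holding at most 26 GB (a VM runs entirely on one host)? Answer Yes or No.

Total = 84 GB; ⌈84/26⌉ = 4.
At least 4 hosts are required, but only 3 are allowed.

No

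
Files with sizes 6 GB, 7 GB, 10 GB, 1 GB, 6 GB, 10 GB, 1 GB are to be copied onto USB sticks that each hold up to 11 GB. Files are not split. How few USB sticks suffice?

5

Total = 10 + 10 + 7 + 6 + 6 + 1 + 1 = 41 GB.
Lower bound: ⌈41/11⌉ = 4 USB sticks.
Also, 5 files each exceed 11/2 GB, and no two of those can share a USB stick, so at least 5 USB sticks are needed.
A packing using 5 USB sticks:
  USB stick 1: 10 + 1 = 11
  USB stick 2: 10 + 1 = 11
  USB stick 3: 7 = 7
  USB stick 4: 6 = 6
  USB stick 5: 6 = 6
This matches the lower bound, so 5 is optimal.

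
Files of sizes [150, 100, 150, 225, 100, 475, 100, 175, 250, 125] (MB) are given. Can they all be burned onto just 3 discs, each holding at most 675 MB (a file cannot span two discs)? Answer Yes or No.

A valid assignment using 3 discs:
  disc 1: 475 + 175 = 650
  disc 2: 250 + 225 + 150 = 625
  disc 3: 150 + 125 + 100 + 100 + 100 = 575
Every load is within 675 MB, so 3 discs suffice.

Yes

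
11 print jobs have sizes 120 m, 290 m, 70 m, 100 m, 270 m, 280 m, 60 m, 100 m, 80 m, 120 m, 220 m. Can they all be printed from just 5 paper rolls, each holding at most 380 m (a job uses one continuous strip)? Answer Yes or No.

A valid assignment using 5 paper rolls:
  roll 1: 290 + 80 = 370
  roll 2: 280 + 100 = 380
  roll 3: 270 + 100 = 370
  roll 4: 220 + 120 = 340
  roll 5: 120 + 70 + 60 = 250
Every load is within 380 m, so 5 paper rolls suffice.

Yes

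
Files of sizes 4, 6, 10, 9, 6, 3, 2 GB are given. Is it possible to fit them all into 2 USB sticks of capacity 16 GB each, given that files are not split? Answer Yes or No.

No

Total = 40 GB; ⌈40/16⌉ = 3.
At least 3 USB sticks are required, but only 2 are allowed.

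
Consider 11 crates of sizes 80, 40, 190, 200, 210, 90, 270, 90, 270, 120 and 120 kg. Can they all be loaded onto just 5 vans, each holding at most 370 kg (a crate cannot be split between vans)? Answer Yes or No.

Yes

A valid assignment using 5 vans:
  van 1: 270 + 90 = 360
  van 2: 270 + 90 = 360
  van 3: 210 + 120 + 40 = 370
  van 4: 200 + 120 = 320
  van 5: 190 + 80 = 270
Every load is within 370 kg, so 5 vans suffice.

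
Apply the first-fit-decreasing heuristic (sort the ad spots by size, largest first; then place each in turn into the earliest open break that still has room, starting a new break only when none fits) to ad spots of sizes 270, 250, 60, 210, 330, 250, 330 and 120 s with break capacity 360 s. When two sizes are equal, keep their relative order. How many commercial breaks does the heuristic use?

6

Sorted descending: 330, 330, 270, 250, 250, 210, 120, 60.
  330 → break 1 (new)  [load 330/360]
  330 → break 2 (new)  [load 330/360]
  270 → break 3 (new)  [load 270/360]
  250 → break 4 (new)  [load 250/360]
  250 → break 5 (new)  [load 250/360]
  210 → break 6 (new)  [load 210/360]
  120 → break 6  [load 330/360]
  60 → break 3  [load 330/360]
6 commercial breaks opened.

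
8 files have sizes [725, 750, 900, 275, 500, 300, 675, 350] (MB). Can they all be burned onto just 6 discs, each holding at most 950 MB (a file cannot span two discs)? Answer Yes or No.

A valid assignment using 6 discs:
  disc 1: 900 = 900
  disc 2: 750 = 750
  disc 3: 725 = 725
  disc 4: 675 + 275 = 950
  disc 5: 500 + 350 = 850
  disc 6: 300 = 300
Every load is within 950 MB, so 6 discs suffice.

Yes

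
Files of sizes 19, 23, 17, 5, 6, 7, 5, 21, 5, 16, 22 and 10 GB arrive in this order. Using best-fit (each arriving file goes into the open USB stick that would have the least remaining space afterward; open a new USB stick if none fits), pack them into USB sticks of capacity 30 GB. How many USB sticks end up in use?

  19 → USB stick 1 (new)  [load 19/30]
  23 → USB stick 2 (new)  [load 23/30]
  17 → USB stick 3 (new)  [load 17/30]
  5 → USB stick 2  [load 28/30]
  6 → USB stick 1  [load 25/30]
  7 → USB stick 3  [load 24/30]
  5 → USB stick 1  [load 30/30]
  21 → USB stick 4 (new)  [load 21/30]
  5 → USB stick 3  [load 29/30]
  16 → USB stick 5 (new)  [load 16/30]
  22 → USB stick 6 (new)  [load 22/30]
  10 → USB stick 5  [load 26/30]
6 USB sticks opened.

6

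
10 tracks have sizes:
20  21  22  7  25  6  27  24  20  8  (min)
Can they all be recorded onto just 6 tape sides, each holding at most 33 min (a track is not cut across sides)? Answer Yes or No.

No

Total = 180 min; ⌈180/33⌉ = 6.
7 tracks each exceed half the capacity and cannot share a side, forcing at least 7 tape sides.
At least 7 tape sides are required, but only 6 are allowed.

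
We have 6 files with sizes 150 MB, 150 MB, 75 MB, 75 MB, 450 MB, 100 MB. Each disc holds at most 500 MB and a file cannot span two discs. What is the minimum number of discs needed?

Total = 450 + 150 + 150 + 100 + 75 + 75 = 1000 MB.
Lower bound: ⌈1000/500⌉ = 2 discs.
A packing using 3 discs:
  disc 1: 450 = 450
  disc 2: 150 + 150 + 100 + 75 = 475
  disc 3: 75 = 75
No arrangement into 2 discs stays within capacity, so 3 is optimal.

3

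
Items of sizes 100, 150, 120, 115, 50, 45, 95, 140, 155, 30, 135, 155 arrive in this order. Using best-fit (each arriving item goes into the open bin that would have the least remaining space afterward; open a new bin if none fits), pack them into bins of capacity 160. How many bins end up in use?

  100 → bin 1 (new)  [load 100/160]
  150 → bin 2 (new)  [load 150/160]
  120 → bin 3 (new)  [load 120/160]
  115 → bin 4 (new)  [load 115/160]
  50 → bin 1  [load 150/160]
  45 → bin 4  [load 160/160]
  95 → bin 5 (new)  [load 95/160]
  140 → bin 6 (new)  [load 140/160]
  155 → bin 7 (new)  [load 155/160]
  30 → bin 3  [load 150/160]
  135 → bin 8 (new)  [load 135/160]
  155 → bin 9 (new)  [load 155/160]
9 bins opened.

9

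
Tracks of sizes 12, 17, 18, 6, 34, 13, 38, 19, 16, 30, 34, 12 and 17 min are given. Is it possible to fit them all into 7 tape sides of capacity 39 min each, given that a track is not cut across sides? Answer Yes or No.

Total = 266 min; ⌈266/39⌉ = 7.
The bound of 7 does not rule out 7, but exhaustive search shows no assignment into 7 tape sides of capacity 39 min exists — the minimum is 8.

No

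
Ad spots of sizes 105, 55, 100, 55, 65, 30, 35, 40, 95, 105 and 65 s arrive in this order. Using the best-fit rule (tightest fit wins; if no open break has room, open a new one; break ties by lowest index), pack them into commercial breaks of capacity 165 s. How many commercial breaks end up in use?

6

  105 → break 1 (new)  [load 105/165]
  55 → break 1  [load 160/165]
  100 → break 2 (new)  [load 100/165]
  55 → break 2  [load 155/165]
  65 → break 3 (new)  [load 65/165]
  30 → break 3  [load 95/165]
  35 → break 3  [load 130/165]
  40 → break 4 (new)  [load 40/165]
  95 → break 4  [load 135/165]
  105 → break 5 (new)  [load 105/165]
  65 → break 6 (new)  [load 65/165]
6 commercial breaks opened.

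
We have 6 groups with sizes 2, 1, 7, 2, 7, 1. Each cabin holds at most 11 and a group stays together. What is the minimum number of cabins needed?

Total = 7 + 7 + 2 + 2 + 1 + 1 = 20.
Lower bound: ⌈20/11⌉ = 2 cabins.
A packing using 2 cabins:
  cabin 1: 7 + 2 + 2 = 11
  cabin 2: 7 + 1 + 1 = 9
This matches the lower bound, so 2 is optimal.

2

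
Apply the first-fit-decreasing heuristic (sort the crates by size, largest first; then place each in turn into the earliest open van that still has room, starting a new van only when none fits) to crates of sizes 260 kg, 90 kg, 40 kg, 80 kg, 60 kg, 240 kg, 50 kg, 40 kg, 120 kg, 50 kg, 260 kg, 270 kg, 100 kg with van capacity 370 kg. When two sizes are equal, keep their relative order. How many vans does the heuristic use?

Sorted descending: 270, 260, 260, 240, 120, 100, 90, 80, 60, 50, 50, 40, 40.
  270 → van 1 (new)  [load 270/370]
  260 → van 2 (new)  [load 260/370]
  260 → van 3 (new)  [load 260/370]
  240 → van 4 (new)  [load 240/370]
  120 → van 4  [load 360/370]
  100 → van 1  [load 370/370]
  90 → van 2  [load 350/370]
  80 → van 3  [load 340/370]
  60 → van 5 (new)  [load 60/370]
  50 → van 5  [load 110/370]
  50 → van 5  [load 160/370]
  40 → van 5  [load 200/370]
  40 → van 5  [load 240/370]
5 vans opened.

5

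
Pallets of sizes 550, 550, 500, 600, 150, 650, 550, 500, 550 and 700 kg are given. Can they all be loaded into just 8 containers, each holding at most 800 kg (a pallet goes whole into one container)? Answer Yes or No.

No

Total = 5300 kg; ⌈5300/800⌉ = 7.
9 pallets each exceed half the capacity and cannot share a container, forcing at least 9 containers.
At least 9 containers are required, but only 8 are allowed.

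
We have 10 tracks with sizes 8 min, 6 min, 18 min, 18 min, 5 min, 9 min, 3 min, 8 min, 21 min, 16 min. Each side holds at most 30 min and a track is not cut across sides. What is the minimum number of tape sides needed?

Total = 21 + 18 + 18 + 16 + 9 + 8 + 8 + 6 + 5 + 3 = 112 min.
Lower bound: ⌈112/30⌉ = 4 tape sides.
A packing using 4 tape sides:
  side 1: 21 + 9 = 30
  side 2: 18 + 8 + 3 = 29
  side 3: 18 + 8 = 26
  side 4: 16 + 6 + 5 = 27
This matches the lower bound, so 4 is optimal.

4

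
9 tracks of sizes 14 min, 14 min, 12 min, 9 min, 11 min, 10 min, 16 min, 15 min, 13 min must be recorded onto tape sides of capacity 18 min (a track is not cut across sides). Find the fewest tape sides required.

9

Total = 16 + 15 + 14 + 14 + 13 + 12 + 11 + 10 + 9 = 114 min.
Lower bound: ⌈114/18⌉ = 7 tape sides.
Also, 8 tracks each exceed 9 min, and no two of those can share a side, so at least 8 tape sides are needed.
A packing using 9 tape sides:
  side 1: 16 = 16
  side 2: 15 = 15
  side 3: 14 = 14
  side 4: 14 = 14
  side 5: 13 = 13
  side 6: 12 = 12
  side 7: 11 = 11
  side 8: 10 = 10
  side 9: 9 = 9
No arrangement into 8 tape sides stays within capacity, so 9 is optimal.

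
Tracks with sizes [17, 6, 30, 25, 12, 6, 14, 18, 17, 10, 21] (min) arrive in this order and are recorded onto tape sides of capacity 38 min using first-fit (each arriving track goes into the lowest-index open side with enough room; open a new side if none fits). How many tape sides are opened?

5

  17 → side 1 (new)  [load 17/38]
  6 → side 1  [load 23/38]
  30 → side 2 (new)  [load 30/38]
  25 → side 3 (new)  [load 25/38]
  12 → side 1  [load 35/38]
  6 → side 2  [load 36/38]
  14 → side 4 (new)  [load 14/38]
  18 → side 4  [load 32/38]
  17 → side 5 (new)  [load 17/38]
  10 → side 3  [load 35/38]
  21 → side 5  [load 38/38]
5 tape sides opened.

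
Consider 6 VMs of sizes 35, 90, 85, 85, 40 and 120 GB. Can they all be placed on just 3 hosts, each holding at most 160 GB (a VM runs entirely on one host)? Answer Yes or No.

No

Total = 455 GB; ⌈455/160⌉ = 3.
4 VMs each exceed half the capacity and cannot share a host, forcing at least 4 hosts.
At least 4 hosts are required, but only 3 are allowed.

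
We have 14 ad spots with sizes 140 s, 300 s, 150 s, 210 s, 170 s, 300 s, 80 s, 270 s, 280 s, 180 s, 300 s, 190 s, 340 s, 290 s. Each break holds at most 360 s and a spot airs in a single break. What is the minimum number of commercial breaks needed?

Total = 340 + 300 + 300 + 300 + 290 + 280 + 270 + 210 + 190 + 180 + 170 + 150 + 140 + 80 = 3200 s.
Lower bound: ⌈3200/360⌉ = 9 commercial breaks.
A packing using 10 commercial breaks:
  break 1: 340 = 340
  break 2: 300 = 300
  break 3: 300 = 300
  break 4: 300 = 300
  break 5: 290 = 290
  break 6: 280 + 80 = 360
  break 7: 270 = 270
  break 8: 210 + 150 = 360
  break 9: 190 + 170 = 360
  break 10: 180 + 140 = 320
No arrangement into 9 commercial breaks stays within capacity, so 10 is optimal.

10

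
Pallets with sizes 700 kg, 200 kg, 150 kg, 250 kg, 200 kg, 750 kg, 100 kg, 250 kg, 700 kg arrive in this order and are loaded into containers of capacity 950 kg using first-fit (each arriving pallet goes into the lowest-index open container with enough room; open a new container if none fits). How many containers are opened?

4

  700 → container 1 (new)  [load 700/950]
  200 → container 1  [load 900/950]
  150 → container 2 (new)  [load 150/950]
  250 → container 2  [load 400/950]
  200 → container 2  [load 600/950]
  750 → container 3 (new)  [load 750/950]
  100 → container 2  [load 700/950]
  250 → container 2  [load 950/950]
  700 → container 4 (new)  [load 700/950]
4 containers opened.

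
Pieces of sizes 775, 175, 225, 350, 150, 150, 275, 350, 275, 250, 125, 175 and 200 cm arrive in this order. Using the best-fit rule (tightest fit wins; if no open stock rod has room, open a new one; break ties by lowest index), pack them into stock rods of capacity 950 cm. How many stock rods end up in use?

  775 → stock rod 1 (new)  [load 775/950]
  175 → stock rod 1  [load 950/950]
  225 → stock rod 2 (new)  [load 225/950]
  350 → stock rod 2  [load 575/950]
  150 → stock rod 2  [load 725/950]
  150 → stock rod 2  [load 875/950]
  275 → stock rod 3 (new)  [load 275/950]
  350 → stock rod 3  [load 625/950]
  275 → stock rod 3  [load 900/950]
  250 → stock rod 4 (new)  [load 250/950]
  125 → stock rod 4  [load 375/950]
  175 → stock rod 4  [load 550/950]
  200 → stock rod 4  [load 750/950]
4 stock rods opened.

4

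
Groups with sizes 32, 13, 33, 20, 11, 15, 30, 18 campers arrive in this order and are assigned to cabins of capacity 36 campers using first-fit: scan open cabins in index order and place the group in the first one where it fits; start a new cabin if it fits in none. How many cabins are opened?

6

  32 → cabin 1 (new)  [load 32/36]
  13 → cabin 2 (new)  [load 13/36]
  33 → cabin 3 (new)  [load 33/36]
  20 → cabin 2  [load 33/36]
  11 → cabin 4 (new)  [load 11/36]
  15 → cabin 4  [load 26/36]
  30 → cabin 5 (new)  [load 30/36]
  18 → cabin 6 (new)  [load 18/36]
6 cabins opened.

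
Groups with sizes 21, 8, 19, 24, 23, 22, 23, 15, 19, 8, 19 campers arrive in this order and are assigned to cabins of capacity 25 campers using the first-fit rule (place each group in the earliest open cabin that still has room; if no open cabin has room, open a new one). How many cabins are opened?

  21 → cabin 1 (new)  [load 21/25]
  8 → cabin 2 (new)  [load 8/25]
  19 → cabin 3 (new)  [load 19/25]
  24 → cabin 4 (new)  [load 24/25]
  23 → cabin 5 (new)  [load 23/25]
  22 → cabin 6 (new)  [load 22/25]
  23 → cabin 7 (new)  [load 23/25]
  15 → cabin 2  [load 23/25]
  19 → cabin 8 (new)  [load 19/25]
  8 → cabin 9 (new)  [load 8/25]
  19 → cabin 10 (new)  [load 19/25]
10 cabins opened.

10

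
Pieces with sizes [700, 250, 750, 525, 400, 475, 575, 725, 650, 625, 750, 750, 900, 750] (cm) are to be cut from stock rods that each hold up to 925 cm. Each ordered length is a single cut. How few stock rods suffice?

Total = 900 + 750 + 750 + 750 + 750 + 725 + 700 + 650 + 625 + 575 + 525 + 475 + 400 + 250 = 8825 cm.
Lower bound: ⌈8825/925⌉ = 10 stock rods.
Also, 12 pieces each exceed 925/2 cm, and no two of those can share a stock rod, so at least 12 stock rods are needed.
A packing using 12 stock rods:
  stock rod 1: 900 = 900
  stock rod 2: 750 = 750
  stock rod 3: 750 = 750
  stock rod 4: 750 = 750
  stock rod 5: 750 = 750
  stock rod 6: 725 = 725
  stock rod 7: 700 = 700
  stock rod 8: 650 + 250 = 900
  stock rod 9: 625 = 625
  stock rod 10: 575 = 575
  stock rod 11: 525 + 400 = 925
  stock rod 12: 475 = 475
This matches the lower bound, so 12 is optimal.

12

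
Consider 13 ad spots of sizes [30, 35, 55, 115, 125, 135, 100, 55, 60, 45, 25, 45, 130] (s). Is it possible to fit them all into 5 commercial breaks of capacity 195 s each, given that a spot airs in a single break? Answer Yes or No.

Yes

A valid assignment using 5 commercial breaks:
  break 1: 135 + 60 = 195
  break 2: 130 + 55 = 185
  break 3: 125 + 35 + 30 = 190
  break 4: 115 + 55 + 25 = 195
  break 5: 100 + 45 + 45 = 190
Every load is within 195 s, so 5 commercial breaks suffice.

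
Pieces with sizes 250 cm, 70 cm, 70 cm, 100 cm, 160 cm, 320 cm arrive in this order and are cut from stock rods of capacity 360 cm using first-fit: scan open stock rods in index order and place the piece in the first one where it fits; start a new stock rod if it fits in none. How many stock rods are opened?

3

  250 → stock rod 1 (new)  [load 250/360]
  70 → stock rod 1  [load 320/360]
  70 → stock rod 2 (new)  [load 70/360]
  100 → stock rod 2  [load 170/360]
  160 → stock rod 2  [load 330/360]
  320 → stock rod 3 (new)  [load 320/360]
3 stock rods opened.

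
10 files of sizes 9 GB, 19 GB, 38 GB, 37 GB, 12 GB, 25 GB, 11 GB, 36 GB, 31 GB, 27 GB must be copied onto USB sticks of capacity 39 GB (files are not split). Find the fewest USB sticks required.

Total = 38 + 37 + 36 + 31 + 27 + 25 + 19 + 12 + 11 + 9 = 245 GB.
Lower bound: ⌈245/39⌉ = 7 USB sticks.
A packing using 7 USB sticks:
  USB stick 1: 38 = 38
  USB stick 2: 37 = 37
  USB stick 3: 36 = 36
  USB stick 4: 31 = 31
  USB stick 5: 27 + 12 = 39
  USB stick 6: 25 + 11 = 36
  USB stick 7: 19 + 9 = 28
This matches the lower bound, so 7 is optimal.

7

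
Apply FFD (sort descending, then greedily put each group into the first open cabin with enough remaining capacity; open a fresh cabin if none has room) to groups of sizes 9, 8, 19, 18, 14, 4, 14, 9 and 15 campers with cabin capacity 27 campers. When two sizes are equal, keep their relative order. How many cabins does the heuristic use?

Sorted descending: 19, 18, 15, 14, 14, 9, 9, 8, 4.
  19 → cabin 1 (new)  [load 19/27]
  18 → cabin 2 (new)  [load 18/27]
  15 → cabin 3 (new)  [load 15/27]
  14 → cabin 4 (new)  [load 14/27]
  14 → cabin 5 (new)  [load 14/27]
  9 → cabin 2  [load 27/27]
  9 → cabin 3  [load 24/27]
  8 → cabin 1  [load 27/27]
  4 → cabin 4  [load 18/27]
5 cabins opened.

5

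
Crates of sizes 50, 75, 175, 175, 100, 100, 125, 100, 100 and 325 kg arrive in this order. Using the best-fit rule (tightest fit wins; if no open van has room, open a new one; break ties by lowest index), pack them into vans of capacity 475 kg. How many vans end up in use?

  50 → van 1 (new)  [load 50/475]
  75 → van 1  [load 125/475]
  175 → van 1  [load 300/475]
  175 → van 1  [load 475/475]
  100 → van 2 (new)  [load 100/475]
  100 → van 2  [load 200/475]
  125 → van 2  [load 325/475]
  100 → van 2  [load 425/475]
  100 → van 3 (new)  [load 100/475]
  325 → van 3  [load 425/475]
3 vans opened.

3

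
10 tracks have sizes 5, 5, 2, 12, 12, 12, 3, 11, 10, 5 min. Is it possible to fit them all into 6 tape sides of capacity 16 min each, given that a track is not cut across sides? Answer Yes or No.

A valid assignment using 6 tape sides:
  side 1: 12 + 3 = 15
  side 2: 12 + 2 = 14
  side 3: 12 = 12
  side 4: 11 + 5 = 16
  side 5: 10 + 5 = 15
  side 6: 5 = 5
Every load is within 16 min, so 6 tape sides suffice.

Yes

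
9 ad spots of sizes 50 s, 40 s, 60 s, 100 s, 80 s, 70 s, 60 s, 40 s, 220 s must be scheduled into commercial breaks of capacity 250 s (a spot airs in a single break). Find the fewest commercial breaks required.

3

Total = 220 + 100 + 80 + 70 + 60 + 60 + 50 + 40 + 40 = 720 s.
Lower bound: ⌈720/250⌉ = 3 commercial breaks.
A packing using 3 commercial breaks:
  break 1: 220 = 220
  break 2: 100 + 80 + 70 = 250
  break 3: 60 + 60 + 50 + 40 + 40 = 250
This matches the lower bound, so 3 is optimal.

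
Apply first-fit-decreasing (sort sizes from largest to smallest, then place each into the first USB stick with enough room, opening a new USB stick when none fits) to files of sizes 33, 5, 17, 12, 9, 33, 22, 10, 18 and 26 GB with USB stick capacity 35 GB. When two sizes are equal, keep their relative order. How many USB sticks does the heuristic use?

6

Sorted descending: 33, 33, 26, 22, 18, 17, 12, 10, 9, 5.
  33 → USB stick 1 (new)  [load 33/35]
  33 → USB stick 2 (new)  [load 33/35]
  26 → USB stick 3 (new)  [load 26/35]
  22 → USB stick 4 (new)  [load 22/35]
  18 → USB stick 5 (new)  [load 18/35]
  17 → USB stick 5  [load 35/35]
  12 → USB stick 4  [load 34/35]
  10 → USB stick 6 (new)  [load 10/35]
  9 → USB stick 3  [load 35/35]
  5 → USB stick 6  [load 15/35]
6 USB sticks opened.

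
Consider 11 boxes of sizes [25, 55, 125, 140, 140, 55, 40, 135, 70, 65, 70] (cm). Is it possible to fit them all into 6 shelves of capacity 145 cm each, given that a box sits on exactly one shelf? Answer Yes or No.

Total = 920 cm; ⌈920/145⌉ = 7.
At least 7 shelves are required, but only 6 are allowed.

No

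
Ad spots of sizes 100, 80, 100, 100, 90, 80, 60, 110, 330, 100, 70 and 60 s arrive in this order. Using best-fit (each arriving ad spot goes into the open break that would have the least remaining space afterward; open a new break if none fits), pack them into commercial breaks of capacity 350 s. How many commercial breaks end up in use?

  100 → break 1 (new)  [load 100/350]
  80 → break 1  [load 180/350]
  100 → break 1  [load 280/350]
  100 → break 2 (new)  [load 100/350]
  90 → break 2  [load 190/350]
  80 → break 2  [load 270/350]
  60 → break 1  [load 340/350]
  110 → break 3 (new)  [load 110/350]
  330 → break 4 (new)  [load 330/350]
  100 → break 3  [load 210/350]
  70 → break 2  [load 340/350]
  60 → break 3  [load 270/350]
4 commercial breaks opened.

4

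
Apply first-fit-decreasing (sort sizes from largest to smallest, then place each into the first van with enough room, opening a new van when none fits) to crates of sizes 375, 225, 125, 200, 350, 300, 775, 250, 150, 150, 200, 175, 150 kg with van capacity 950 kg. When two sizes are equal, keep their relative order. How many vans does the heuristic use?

4

Sorted descending: 775, 375, 350, 300, 250, 225, 200, 200, 175, 150, 150, 150, 125.
  775 → van 1 (new)  [load 775/950]
  375 → van 2 (new)  [load 375/950]
  350 → van 2  [load 725/950]
  300 → van 3 (new)  [load 300/950]
  250 → van 3  [load 550/950]
  225 → van 2  [load 950/950]
  200 → van 3  [load 750/950]
  200 → van 3  [load 950/950]
  175 → van 1  [load 950/950]
  150 → van 4 (new)  [load 150/950]
  150 → van 4  [load 300/950]
  150 → van 4  [load 450/950]
  125 → van 4  [load 575/950]
4 vans opened.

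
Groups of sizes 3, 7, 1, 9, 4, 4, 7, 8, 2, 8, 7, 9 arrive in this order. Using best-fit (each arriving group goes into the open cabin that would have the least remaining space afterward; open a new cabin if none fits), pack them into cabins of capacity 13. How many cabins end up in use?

  3 → cabin 1 (new)  [load 3/13]
  7 → cabin 1  [load 10/13]
  1 → cabin 1  [load 11/13]
  9 → cabin 2 (new)  [load 9/13]
  4 → cabin 2  [load 13/13]
  4 → cabin 3 (new)  [load 4/13]
  7 → cabin 3  [load 11/13]
  8 → cabin 4 (new)  [load 8/13]
  2 → cabin 1  [load 13/13]
  8 → cabin 5 (new)  [load 8/13]
  7 → cabin 6 (new)  [load 7/13]
  9 → cabin 7 (new)  [load 9/13]
7 cabins opened.

7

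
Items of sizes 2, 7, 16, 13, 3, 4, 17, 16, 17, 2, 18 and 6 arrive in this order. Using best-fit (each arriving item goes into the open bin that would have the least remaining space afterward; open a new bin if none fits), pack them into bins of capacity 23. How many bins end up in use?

  2 → bin 1 (new)  [load 2/23]
  7 → bin 1  [load 9/23]
  16 → bin 2 (new)  [load 16/23]
  13 → bin 1  [load 22/23]
  3 → bin 2  [load 19/23]
  4 → bin 2  [load 23/23]
  17 → bin 3 (new)  [load 17/23]
  16 → bin 4 (new)  [load 16/23]
  17 → bin 5 (new)  [load 17/23]
  2 → bin 3  [load 19/23]
  18 → bin 6 (new)  [load 18/23]
  6 → bin 5  [load 23/23]
6 bins opened.

6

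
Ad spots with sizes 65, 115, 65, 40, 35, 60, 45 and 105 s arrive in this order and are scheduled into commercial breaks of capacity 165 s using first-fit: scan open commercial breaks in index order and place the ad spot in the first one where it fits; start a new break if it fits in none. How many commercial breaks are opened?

  65 → break 1 (new)  [load 65/165]
  115 → break 2 (new)  [load 115/165]
  65 → break 1  [load 130/165]
  40 → break 2  [load 155/165]
  35 → break 1  [load 165/165]
  60 → break 3 (new)  [load 60/165]
  45 → break 3  [load 105/165]
  105 → break 4 (new)  [load 105/165]
4 commercial breaks opened.

4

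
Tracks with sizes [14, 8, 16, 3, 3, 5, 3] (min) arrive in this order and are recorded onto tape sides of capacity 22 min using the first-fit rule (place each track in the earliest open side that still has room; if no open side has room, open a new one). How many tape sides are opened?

  14 → side 1 (new)  [load 14/22]
  8 → side 1  [load 22/22]
  16 → side 2 (new)  [load 16/22]
  3 → side 2  [load 19/22]
  3 → side 2  [load 22/22]
  5 → side 3 (new)  [load 5/22]
  3 → side 3  [load 8/22]
3 tape sides opened.

3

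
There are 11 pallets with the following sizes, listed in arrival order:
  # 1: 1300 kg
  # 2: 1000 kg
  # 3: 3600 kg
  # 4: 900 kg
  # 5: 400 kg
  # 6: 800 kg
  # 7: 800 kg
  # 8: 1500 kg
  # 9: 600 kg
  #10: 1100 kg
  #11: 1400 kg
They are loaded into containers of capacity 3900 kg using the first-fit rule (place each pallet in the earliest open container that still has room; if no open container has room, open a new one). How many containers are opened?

  1300 → container 1 (new)  [load 1300/3900]
  1000 → container 1  [load 2300/3900]
  3600 → container 2 (new)  [load 3600/3900]
  900 → container 1  [load 3200/3900]
  400 → container 1  [load 3600/3900]
  800 → container 3 (new)  [load 800/3900]
  800 → container 3  [load 1600/3900]
  1500 → container 3  [load 3100/3900]
  600 → container 3  [load 3700/3900]
  1100 → container 4 (new)  [load 1100/3900]
  1400 → container 4  [load 2500/3900]
4 containers opened.

4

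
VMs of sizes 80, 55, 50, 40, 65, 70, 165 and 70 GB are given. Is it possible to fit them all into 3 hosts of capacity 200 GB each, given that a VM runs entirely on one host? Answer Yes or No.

No

Total = 595 GB; ⌈595/200⌉ = 3.
The bound of 3 does not rule out 3, but exhaustive search shows no assignment into 3 hosts of capacity 200 GB exists — the minimum is 4.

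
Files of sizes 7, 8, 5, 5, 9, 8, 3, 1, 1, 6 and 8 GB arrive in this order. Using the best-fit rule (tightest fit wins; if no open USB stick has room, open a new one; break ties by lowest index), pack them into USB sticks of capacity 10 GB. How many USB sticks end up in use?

7

  7 → USB stick 1 (new)  [load 7/10]
  8 → USB stick 2 (new)  [load 8/10]
  5 → USB stick 3 (new)  [load 5/10]
  5 → USB stick 3  [load 10/10]
  9 → USB stick 4 (new)  [load 9/10]
  8 → USB stick 5 (new)  [load 8/10]
  3 → USB stick 1  [load 10/10]
  1 → USB stick 4  [load 10/10]
  1 → USB stick 2  [load 9/10]
  6 → USB stick 6 (new)  [load 6/10]
  8 → USB stick 7 (new)  [load 8/10]
7 USB sticks opened.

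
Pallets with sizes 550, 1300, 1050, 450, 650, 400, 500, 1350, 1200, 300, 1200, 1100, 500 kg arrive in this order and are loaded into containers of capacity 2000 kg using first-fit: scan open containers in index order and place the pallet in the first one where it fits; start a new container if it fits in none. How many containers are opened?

7

  550 → container 1 (new)  [load 550/2000]
  1300 → container 1  [load 1850/2000]
  1050 → container 2 (new)  [load 1050/2000]
  450 → container 2  [load 1500/2000]
  650 → container 3 (new)  [load 650/2000]
  400 → container 2  [load 1900/2000]
  500 → container 3  [load 1150/2000]
  1350 → container 4 (new)  [load 1350/2000]
  1200 → container 5 (new)  [load 1200/2000]
  300 → container 3  [load 1450/2000]
  1200 → container 6 (new)  [load 1200/2000]
  1100 → container 7 (new)  [load 1100/2000]
  500 → container 3  [load 1950/2000]
7 containers opened.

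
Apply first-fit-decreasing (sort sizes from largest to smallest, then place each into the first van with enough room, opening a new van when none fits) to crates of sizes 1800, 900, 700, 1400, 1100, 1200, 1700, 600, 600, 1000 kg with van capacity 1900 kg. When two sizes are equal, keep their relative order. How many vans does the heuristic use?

7

Sorted descending: 1800, 1700, 1400, 1200, 1100, 1000, 900, 700, 600, 600.
  1800 → van 1 (new)  [load 1800/1900]
  1700 → van 2 (new)  [load 1700/1900]
  1400 → van 3 (new)  [load 1400/1900]
  1200 → van 4 (new)  [load 1200/1900]
  1100 → van 5 (new)  [load 1100/1900]
  1000 → van 6 (new)  [load 1000/1900]
  900 → van 6  [load 1900/1900]
  700 → van 4  [load 1900/1900]
  600 → van 5  [load 1700/1900]
  600 → van 7 (new)  [load 600/1900]
7 vans opened.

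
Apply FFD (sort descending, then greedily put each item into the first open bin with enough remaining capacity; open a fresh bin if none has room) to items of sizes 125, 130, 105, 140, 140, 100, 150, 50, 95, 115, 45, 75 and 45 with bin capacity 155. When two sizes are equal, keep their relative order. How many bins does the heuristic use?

Sorted descending: 150, 140, 140, 130, 125, 115, 105, 100, 95, 75, 50, 45, 45.
  150 → bin 1 (new)  [load 150/155]
  140 → bin 2 (new)  [load 140/155]
  140 → bin 3 (new)  [load 140/155]
  130 → bin 4 (new)  [load 130/155]
  125 → bin 5 (new)  [load 125/155]
  115 → bin 6 (new)  [load 115/155]
  105 → bin 7 (new)  [load 105/155]
  100 → bin 8 (new)  [load 100/155]
  95 → bin 9 (new)  [load 95/155]
  75 → bin 10 (new)  [load 75/155]
  50 → bin 7  [load 155/155]
  45 → bin 8  [load 145/155]
  45 → bin 9  [load 140/155]
10 bins opened.

10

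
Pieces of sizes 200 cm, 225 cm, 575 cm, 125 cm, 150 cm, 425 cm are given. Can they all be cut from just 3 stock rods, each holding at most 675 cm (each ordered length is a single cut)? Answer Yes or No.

Yes

A valid assignment using 3 stock rods:
  stock rod 1: 575 = 575
  stock rod 2: 425 + 225 = 650
  stock rod 3: 200 + 150 + 125 = 475
Every load is within 675 cm, so 3 stock rods suffice.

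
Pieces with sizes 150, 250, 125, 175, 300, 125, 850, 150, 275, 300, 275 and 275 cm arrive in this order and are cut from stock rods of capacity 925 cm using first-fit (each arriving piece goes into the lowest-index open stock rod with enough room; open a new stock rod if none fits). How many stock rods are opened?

  150 → stock rod 1 (new)  [load 150/925]
  250 → stock rod 1  [load 400/925]
  125 → stock rod 1  [load 525/925]
  175 → stock rod 1  [load 700/925]
  300 → stock rod 2 (new)  [load 300/925]
  125 → stock rod 1  [load 825/925]
  850 → stock rod 3 (new)  [load 850/925]
  150 → stock rod 2  [load 450/925]
  275 → stock rod 2  [load 725/925]
  300 → stock rod 4 (new)  [load 300/925]
  275 → stock rod 4  [load 575/925]
  275 → stock rod 4  [load 850/925]
4 stock rods opened.

4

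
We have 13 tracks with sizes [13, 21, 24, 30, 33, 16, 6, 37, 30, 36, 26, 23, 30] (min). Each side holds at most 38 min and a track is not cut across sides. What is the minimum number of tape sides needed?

Total = 37 + 36 + 33 + 30 + 30 + 30 + 26 + 24 + 23 + 21 + 16 + 13 + 6 = 325 min.
Lower bound: ⌈325/38⌉ = 9 tape sides.
Also, 10 tracks each exceed 19 min, and no two of those can share a side, so at least 10 tape sides are needed.
A packing using 10 tape sides:
  side 1: 37 = 37
  side 2: 36 = 36
  side 3: 33 = 33
  side 4: 30 + 6 = 36
  side 5: 30 = 30
  side 6: 30 = 30
  side 7: 26 = 26
  side 8: 24 + 13 = 37
  side 9: 23 = 23
  side 10: 21 + 16 = 37
This matches the lower bound, so 10 is optimal.

10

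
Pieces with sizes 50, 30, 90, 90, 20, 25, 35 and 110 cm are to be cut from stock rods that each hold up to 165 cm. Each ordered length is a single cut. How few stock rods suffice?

Total = 110 + 90 + 90 + 50 + 35 + 30 + 25 + 20 = 450 cm.
Lower bound: ⌈450/165⌉ = 3 stock rods.
A packing using 3 stock rods:
  stock rod 1: 110 + 50 = 160
  stock rod 2: 90 + 35 + 30 = 155
  stock rod 3: 90 + 25 + 20 = 135
This matches the lower bound, so 3 is optimal.

3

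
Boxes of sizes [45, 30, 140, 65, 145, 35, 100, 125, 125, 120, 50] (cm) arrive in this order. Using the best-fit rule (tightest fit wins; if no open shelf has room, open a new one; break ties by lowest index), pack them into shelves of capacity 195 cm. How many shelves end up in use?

7

  45 → shelf 1 (new)  [load 45/195]
  30 → shelf 1  [load 75/195]
  140 → shelf 2 (new)  [load 140/195]
  65 → shelf 1  [load 140/195]
  145 → shelf 3 (new)  [load 145/195]
  35 → shelf 3  [load 180/195]
  100 → shelf 4 (new)  [load 100/195]
  125 → shelf 5 (new)  [load 125/195]
  125 → shelf 6 (new)  [load 125/195]
  120 → shelf 7 (new)  [load 120/195]
  50 → shelf 1  [load 190/195]
7 shelves opened.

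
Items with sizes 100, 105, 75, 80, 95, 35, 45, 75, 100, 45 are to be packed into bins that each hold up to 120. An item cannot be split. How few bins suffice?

7

Total = 105 + 100 + 100 + 95 + 80 + 75 + 75 + 45 + 45 + 35 = 755.
Lower bound: ⌈755/120⌉ = 7 bins.
A packing using 7 bins:
  bin 1: 105 = 105
  bin 2: 100 = 100
  bin 3: 100 = 100
  bin 4: 95 = 95
  bin 5: 80 + 35 = 115
  bin 6: 75 + 45 = 120
  bin 7: 75 + 45 = 120
This matches the lower bound, so 7 is optimal.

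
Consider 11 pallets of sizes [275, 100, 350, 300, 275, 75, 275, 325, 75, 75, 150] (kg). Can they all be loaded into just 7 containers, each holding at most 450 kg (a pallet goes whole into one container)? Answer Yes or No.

A valid assignment using 6 containers:
  container 1: 350 + 100 = 450
  container 2: 325 + 75 = 400
  container 3: 300 + 150 = 450
  container 4: 275 + 75 + 75 = 425
  container 5: 275 = 275
  container 6: 275 = 275
That uses only 6 ≤ 7, so 7 containers are enough.

Yes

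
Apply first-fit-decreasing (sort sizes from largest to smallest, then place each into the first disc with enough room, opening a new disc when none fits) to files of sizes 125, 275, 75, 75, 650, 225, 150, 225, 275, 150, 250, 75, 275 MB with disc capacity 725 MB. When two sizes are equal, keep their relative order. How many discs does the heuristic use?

Sorted descending: 650, 275, 275, 275, 250, 225, 225, 150, 150, 125, 75, 75, 75.
  650 → disc 1 (new)  [load 650/725]
  275 → disc 2 (new)  [load 275/725]
  275 → disc 2  [load 550/725]
  275 → disc 3 (new)  [load 275/725]
  250 → disc 3  [load 525/725]
  225 → disc 4 (new)  [load 225/725]
  225 → disc 4  [load 450/725]
  150 → disc 2  [load 700/725]
  150 → disc 3  [load 675/725]
  125 → disc 4  [load 575/725]
  75 → disc 1  [load 725/725]
  75 → disc 4  [load 650/725]
  75 → disc 4  [load 725/725]
4 discs opened.

4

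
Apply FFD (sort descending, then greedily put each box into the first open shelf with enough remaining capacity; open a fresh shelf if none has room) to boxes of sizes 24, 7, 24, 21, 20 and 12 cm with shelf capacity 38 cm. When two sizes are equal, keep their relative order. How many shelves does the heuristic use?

Sorted descending: 24, 24, 21, 20, 12, 7.
  24 → shelf 1 (new)  [load 24/38]
  24 → shelf 2 (new)  [load 24/38]
  21 → shelf 3 (new)  [load 21/38]
  20 → shelf 4 (new)  [load 20/38]
  12 → shelf 1  [load 36/38]
  7 → shelf 2  [load 31/38]
4 shelves opened.

4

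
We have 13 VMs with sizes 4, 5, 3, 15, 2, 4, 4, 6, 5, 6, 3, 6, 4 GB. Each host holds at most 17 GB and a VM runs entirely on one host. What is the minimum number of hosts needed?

Total = 15 + 6 + 6 + 6 + 5 + 5 + 4 + 4 + 4 + 4 + 3 + 3 + 2 = 67 GB.
Lower bound: ⌈67/17⌉ = 4 hosts.
A packing using 4 hosts:
  host 1: 15 + 2 = 17
  host 2: 6 + 6 + 5 = 17
  host 3: 6 + 5 + 3 + 3 = 17
  host 4: 4 + 4 + 4 + 4 = 16
This matches the lower bound, so 4 is optimal.

4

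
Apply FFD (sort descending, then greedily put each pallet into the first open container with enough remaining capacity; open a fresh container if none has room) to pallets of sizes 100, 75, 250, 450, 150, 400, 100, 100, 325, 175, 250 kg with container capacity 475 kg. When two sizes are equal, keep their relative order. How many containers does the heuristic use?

6

Sorted descending: 450, 400, 325, 250, 250, 175, 150, 100, 100, 100, 75.
  450 → container 1 (new)  [load 450/475]
  400 → container 2 (new)  [load 400/475]
  325 → container 3 (new)  [load 325/475]
  250 → container 4 (new)  [load 250/475]
  250 → container 5 (new)  [load 250/475]
  175 → container 4  [load 425/475]
  150 → container 3  [load 475/475]
  100 → container 5  [load 350/475]
  100 → container 5  [load 450/475]
  100 → container 6 (new)  [load 100/475]
  75 → container 2  [load 475/475]
6 containers opened.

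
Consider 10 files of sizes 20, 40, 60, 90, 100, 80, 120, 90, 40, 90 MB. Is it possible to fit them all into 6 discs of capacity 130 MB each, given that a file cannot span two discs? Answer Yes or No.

No

Total = 730 MB; ⌈730/130⌉ = 6.
The bound of 6 does not rule out 6, but exhaustive search shows no assignment into 6 discs of capacity 130 MB exists — the minimum is 7.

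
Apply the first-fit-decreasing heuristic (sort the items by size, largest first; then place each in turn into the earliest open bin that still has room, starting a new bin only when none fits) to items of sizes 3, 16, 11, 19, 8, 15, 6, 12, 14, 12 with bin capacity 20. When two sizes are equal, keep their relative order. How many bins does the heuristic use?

Sorted descending: 19, 16, 15, 14, 12, 12, 11, 8, 6, 3.
  19 → bin 1 (new)  [load 19/20]
  16 → bin 2 (new)  [load 16/20]
  15 → bin 3 (new)  [load 15/20]
  14 → bin 4 (new)  [load 14/20]
  12 → bin 5 (new)  [load 12/20]
  12 → bin 6 (new)  [load 12/20]
  11 → bin 7 (new)  [load 11/20]
  8 → bin 5  [load 20/20]
  6 → bin 4  [load 20/20]
  3 → bin 2  [load 19/20]
7 bins opened.

7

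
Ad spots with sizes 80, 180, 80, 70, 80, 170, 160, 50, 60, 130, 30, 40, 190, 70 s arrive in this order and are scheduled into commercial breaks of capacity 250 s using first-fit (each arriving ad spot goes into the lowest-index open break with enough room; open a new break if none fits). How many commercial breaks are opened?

  80 → break 1 (new)  [load 80/250]
  180 → break 2 (new)  [load 180/250]
  80 → break 1  [load 160/250]
  70 → break 1  [load 230/250]
  80 → break 3 (new)  [load 80/250]
  170 → break 3  [load 250/250]
  160 → break 4 (new)  [load 160/250]
  50 → break 2  [load 230/250]
  60 → break 4  [load 220/250]
  130 → break 5 (new)  [load 130/250]
  30 → break 4  [load 250/250]
  40 → break 5  [load 170/250]
  190 → break 6 (new)  [load 190/250]
  70 → break 5  [load 240/250]
6 commercial breaks opened.

6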